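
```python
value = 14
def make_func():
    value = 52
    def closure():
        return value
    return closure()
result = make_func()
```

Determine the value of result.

Step 1: value = 14 globally, but make_func() defines value = 52 locally.
Step 2: closure() looks up value. Not in local scope, so checks enclosing scope (make_func) and finds value = 52.
Step 3: result = 52

The answer is 52.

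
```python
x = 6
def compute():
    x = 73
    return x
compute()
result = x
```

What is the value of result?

Step 1: x = 6 globally.
Step 2: compute() creates a LOCAL x = 73 (no global keyword!).
Step 3: The global x is unchanged. result = 6

The answer is 6.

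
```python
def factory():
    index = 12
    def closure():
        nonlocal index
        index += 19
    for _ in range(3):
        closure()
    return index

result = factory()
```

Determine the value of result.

Step 1: index = 12.
Step 2: closure() is called 3 times in a loop, each adding 19 via nonlocal.
Step 3: index = 12 + 19 * 3 = 69

The answer is 69.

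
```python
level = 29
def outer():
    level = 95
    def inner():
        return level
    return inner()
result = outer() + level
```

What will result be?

Step 1: Global level = 29. outer() shadows with level = 95.
Step 2: inner() returns enclosing level = 95. outer() = 95.
Step 3: result = 95 + global level (29) = 124

The answer is 124.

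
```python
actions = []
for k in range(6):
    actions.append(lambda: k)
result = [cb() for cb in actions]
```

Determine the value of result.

Step 1: All 6 lambdas share the same variable k.
Step 2: After the loop, k = 5.
Step 3: Each call returns 5. result = [5, 5, 5, 5, 5, 5]

The answer is [5, 5, 5, 5, 5, 5].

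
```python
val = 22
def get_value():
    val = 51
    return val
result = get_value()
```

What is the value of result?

Step 1: Global val = 22.
Step 2: get_value() creates local val = 51, shadowing the global.
Step 3: Returns local val = 51. result = 51

The answer is 51.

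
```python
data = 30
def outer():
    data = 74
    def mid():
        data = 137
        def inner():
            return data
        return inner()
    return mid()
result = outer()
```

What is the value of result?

Step 1: Three levels of shadowing: global 30, outer 74, mid 137.
Step 2: inner() finds data = 137 in enclosing mid() scope.
Step 3: result = 137

The answer is 137.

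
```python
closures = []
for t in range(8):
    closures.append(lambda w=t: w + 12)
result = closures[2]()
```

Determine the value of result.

Step 1: Default argument w=t captures t's value at definition time.
Step 2: closures[2] was defined when t = 2, so w defaults to 2.
Step 3: result = 2 + 12 = 14 (default arg fixes the late binding issue)

The answer is 14.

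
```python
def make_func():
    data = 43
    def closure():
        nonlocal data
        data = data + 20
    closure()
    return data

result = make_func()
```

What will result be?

Step 1: make_func() sets data = 43.
Step 2: closure() uses nonlocal to modify data in make_func's scope: data = 43 + 20 = 63.
Step 3: make_func() returns the modified data = 63

The answer is 63.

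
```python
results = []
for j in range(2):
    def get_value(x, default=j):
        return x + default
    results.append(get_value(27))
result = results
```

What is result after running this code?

Step 1: Default argument default=j is evaluated at function definition time.
Step 2: Each iteration creates get_value with default = current j value.
Step 3: get_value(27) returns 27 + default. results = [27, 28]

The answer is [27, 28].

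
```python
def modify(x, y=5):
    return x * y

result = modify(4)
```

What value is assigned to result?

Step 1: modify(4) uses default y = 5.
Step 2: Returns 4 * 5 = 20.
Step 3: result = 20

The answer is 20.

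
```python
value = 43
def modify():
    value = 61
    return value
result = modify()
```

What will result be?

Step 1: Global value = 43.
Step 2: modify() creates local value = 61, shadowing the global.
Step 3: Returns local value = 61. result = 61

The answer is 61.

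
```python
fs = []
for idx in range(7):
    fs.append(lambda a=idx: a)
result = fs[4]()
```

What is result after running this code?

Step 1: Default argument a=idx captures idx's value at each iteration.
Step 2: fs[4] captured a = 4 when idx was 4.
Step 3: result = 4

The answer is 4.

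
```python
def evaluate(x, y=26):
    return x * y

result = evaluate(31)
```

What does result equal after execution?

Step 1: evaluate(31) uses default y = 26.
Step 2: Returns 31 * 26 = 806.
Step 3: result = 806

The answer is 806.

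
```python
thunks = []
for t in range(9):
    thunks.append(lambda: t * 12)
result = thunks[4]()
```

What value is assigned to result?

Step 1: All lambdas reference the same variable t (late binding).
Step 2: After the loop, t = 8. Every lambda returns t * 12.
Step 3: thunks[4]() = 8 * 12 = 96

The answer is 96.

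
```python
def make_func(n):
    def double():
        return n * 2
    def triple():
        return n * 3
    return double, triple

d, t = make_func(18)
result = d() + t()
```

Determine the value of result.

Step 1: Both closures capture the same n = 18.
Step 2: d() = 18 * 2 = 36, t() = 18 * 3 = 54.
Step 3: result = 36 + 54 = 90

The answer is 90.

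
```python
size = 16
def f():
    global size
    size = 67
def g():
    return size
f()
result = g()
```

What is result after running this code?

Step 1: size = 16.
Step 2: f() sets global size = 67.
Step 3: g() reads global size = 67. result = 67

The answer is 67.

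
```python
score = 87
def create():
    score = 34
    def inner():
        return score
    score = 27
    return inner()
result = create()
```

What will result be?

Step 1: create() sets score = 34, then later score = 27.
Step 2: inner() is called after score is reassigned to 27. Closures capture variables by reference, not by value.
Step 3: result = 27

The answer is 27.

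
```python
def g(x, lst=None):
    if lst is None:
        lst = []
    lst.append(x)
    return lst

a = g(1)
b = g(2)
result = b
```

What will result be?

Step 1: None default with guard creates a NEW list each call.
Step 2: a = [1] (fresh list). b = [2] (another fresh list).
Step 3: result = [2] (this is the fix for mutable default)

The answer is [2].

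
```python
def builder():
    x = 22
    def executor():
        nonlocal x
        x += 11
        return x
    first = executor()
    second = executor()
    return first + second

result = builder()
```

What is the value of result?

Step 1: x starts at 22.
Step 2: First call: x = 22 + 11 = 33, returns 33.
Step 3: Second call: x = 33 + 11 = 44, returns 44.
Step 4: result = 33 + 44 = 77

The answer is 77.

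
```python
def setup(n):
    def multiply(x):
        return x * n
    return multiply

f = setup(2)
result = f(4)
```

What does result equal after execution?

Step 1: setup(2) returns multiply closure with n = 2.
Step 2: f(4) computes 4 * 2 = 8.
Step 3: result = 8

The answer is 8.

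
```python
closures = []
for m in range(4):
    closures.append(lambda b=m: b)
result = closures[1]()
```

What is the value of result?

Step 1: Default argument b=m captures m's value at each iteration.
Step 2: closures[1] captured b = 1 when m was 1.
Step 3: result = 1

The answer is 1.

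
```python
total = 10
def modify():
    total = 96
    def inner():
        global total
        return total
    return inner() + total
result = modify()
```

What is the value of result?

Step 1: Global total = 10. modify() shadows with local total = 96.
Step 2: inner() uses global keyword, so inner() returns global total = 10.
Step 3: modify() returns 10 + 96 = 106

The answer is 106.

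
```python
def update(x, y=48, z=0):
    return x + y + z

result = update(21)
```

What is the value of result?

Step 1: update(21) uses defaults y = 48, z = 0.
Step 2: Returns 21 + 48 + 0 = 69.
Step 3: result = 69

The answer is 69.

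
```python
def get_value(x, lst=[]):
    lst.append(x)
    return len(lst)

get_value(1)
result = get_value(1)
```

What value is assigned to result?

Step 1: Mutable default list persists between calls.
Step 2: First call: lst = [1], len = 1. Second call: lst = [1, 1], len = 2.
Step 3: result = 2

The answer is 2.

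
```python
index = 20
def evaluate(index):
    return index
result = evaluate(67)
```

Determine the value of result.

Step 1: Global index = 20.
Step 2: evaluate(67) takes parameter index = 67, which shadows the global.
Step 3: result = 67

The answer is 67.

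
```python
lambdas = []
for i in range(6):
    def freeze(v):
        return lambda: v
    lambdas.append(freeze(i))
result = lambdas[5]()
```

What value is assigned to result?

Step 1: freeze(i) creates a new scope capturing v = i at call time.
Step 2: lambdas[5] = freeze(5), so its lambda captures v = 5.
Step 3: result = 5 (closure factory fixes late binding)

The answer is 5.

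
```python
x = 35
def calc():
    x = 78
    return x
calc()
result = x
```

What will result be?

Step 1: x = 35 globally.
Step 2: calc() creates a LOCAL x = 78 (no global keyword!).
Step 3: The global x is unchanged. result = 35

The answer is 35.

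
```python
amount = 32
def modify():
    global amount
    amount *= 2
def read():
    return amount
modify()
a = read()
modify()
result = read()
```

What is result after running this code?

Step 1: amount = 32.
Step 2: First modify(): amount = 32 * 2 = 64.
Step 3: Second modify(): amount = 64 * 2 = 128.
Step 4: read() returns 128

The answer is 128.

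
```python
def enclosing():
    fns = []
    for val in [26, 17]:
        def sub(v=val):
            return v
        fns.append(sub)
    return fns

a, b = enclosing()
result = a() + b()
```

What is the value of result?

Step 1: Default argument v=val captures val at each iteration.
Step 2: a() returns 26 (captured at first iteration), b() returns 17 (captured at second).
Step 3: result = 26 + 17 = 43

The answer is 43.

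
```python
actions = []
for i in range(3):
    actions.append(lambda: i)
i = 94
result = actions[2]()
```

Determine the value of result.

Step 1: Lambdas capture the variable i by reference, not by value.
Step 2: After the loop, i is reassigned to 94.
Step 3: actions[2]() looks up the current i = 94. result = 94

The answer is 94.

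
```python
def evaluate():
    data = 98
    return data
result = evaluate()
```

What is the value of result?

Step 1: evaluate() defines data = 98 in its local scope.
Step 2: return data finds the local variable data = 98.
Step 3: result = 98

The answer is 98.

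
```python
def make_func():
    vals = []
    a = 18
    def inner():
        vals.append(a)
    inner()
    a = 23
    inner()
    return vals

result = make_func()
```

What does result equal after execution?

Step 1: a = 18. inner() appends current a to vals.
Step 2: First inner(): appends 18. Then a = 23.
Step 3: Second inner(): appends 23 (closure sees updated a). result = [18, 23]

The answer is [18, 23].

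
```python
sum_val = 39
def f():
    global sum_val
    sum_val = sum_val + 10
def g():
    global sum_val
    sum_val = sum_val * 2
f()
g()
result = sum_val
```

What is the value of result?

Step 1: sum_val = 39.
Step 2: f() adds 10: sum_val = 39 + 10 = 49.
Step 3: g() doubles: sum_val = 49 * 2 = 98.
Step 4: result = 98

The answer is 98.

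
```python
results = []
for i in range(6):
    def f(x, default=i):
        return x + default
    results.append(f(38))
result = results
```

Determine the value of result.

Step 1: Default argument default=i is evaluated at function definition time.
Step 2: Each iteration creates f with default = current i value.
Step 3: f(38) returns 38 + default. results = [38, 39, 40, 41, 42, 43]

The answer is [38, 39, 40, 41, 42, 43].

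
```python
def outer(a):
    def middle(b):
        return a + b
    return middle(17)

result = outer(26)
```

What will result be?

Step 1: outer(26) passes a = 26.
Step 2: middle(17) has b = 17, reads a = 26 from enclosing.
Step 3: result = 26 + 17 = 43

The answer is 43.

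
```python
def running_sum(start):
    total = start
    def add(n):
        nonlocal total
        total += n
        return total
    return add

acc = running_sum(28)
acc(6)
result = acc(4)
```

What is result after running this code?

Step 1: running_sum(28) creates closure with total = 28.
Step 2: First acc(6): total = 28 + 6 = 34.
Step 3: Second acc(4): total = 34 + 4 = 38. result = 38

The answer is 38.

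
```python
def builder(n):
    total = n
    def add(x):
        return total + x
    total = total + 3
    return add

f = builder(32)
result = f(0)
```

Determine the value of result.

Step 1: builder(32) sets total = 32, then total = 32 + 3 = 35.
Step 2: Closures capture by reference, so add sees total = 35.
Step 3: f(0) returns 35 + 0 = 35

The answer is 35.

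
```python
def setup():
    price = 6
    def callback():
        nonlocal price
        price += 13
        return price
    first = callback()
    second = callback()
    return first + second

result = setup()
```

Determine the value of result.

Step 1: price starts at 6.
Step 2: First call: price = 6 + 13 = 19, returns 19.
Step 3: Second call: price = 19 + 13 = 32, returns 32.
Step 4: result = 19 + 32 = 51

The answer is 51.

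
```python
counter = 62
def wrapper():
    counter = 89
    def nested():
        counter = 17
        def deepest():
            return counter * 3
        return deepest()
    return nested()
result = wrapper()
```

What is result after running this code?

Step 1: deepest() looks up counter through LEGB: not local, finds counter = 17 in enclosing nested().
Step 2: Returns 17 * 3 = 51.
Step 3: result = 51

The answer is 51.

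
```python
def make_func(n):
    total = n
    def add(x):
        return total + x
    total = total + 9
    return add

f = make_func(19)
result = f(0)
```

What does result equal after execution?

Step 1: make_func(19) sets total = 19, then total = 19 + 9 = 28.
Step 2: Closures capture by reference, so add sees total = 28.
Step 3: f(0) returns 28 + 0 = 28

The answer is 28.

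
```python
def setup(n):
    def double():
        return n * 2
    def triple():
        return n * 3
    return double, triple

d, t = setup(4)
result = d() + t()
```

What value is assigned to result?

Step 1: Both closures capture the same n = 4.
Step 2: d() = 4 * 2 = 8, t() = 4 * 3 = 12.
Step 3: result = 8 + 12 = 20

The answer is 20.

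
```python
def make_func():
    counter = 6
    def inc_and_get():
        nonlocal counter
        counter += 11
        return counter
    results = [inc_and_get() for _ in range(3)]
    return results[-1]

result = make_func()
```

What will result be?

Step 1: counter = 6.
Step 2: Three calls to inc_and_get(), each adding 11.
Step 3: Last value = 6 + 11 * 3 = 39

The answer is 39.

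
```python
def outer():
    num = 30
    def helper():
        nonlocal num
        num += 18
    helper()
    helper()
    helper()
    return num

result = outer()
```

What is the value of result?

Step 1: num starts at 30.
Step 2: helper() is called 3 times, each adding 18.
Step 3: num = 30 + 18 * 3 = 84

The answer is 84.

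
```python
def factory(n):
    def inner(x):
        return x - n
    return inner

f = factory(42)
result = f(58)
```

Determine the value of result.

Step 1: factory(42) creates a closure capturing n = 42.
Step 2: f(58) computes 58 - 42 = 16.
Step 3: result = 16

The answer is 16.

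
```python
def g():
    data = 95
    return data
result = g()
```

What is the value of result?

Step 1: g() defines data = 95 in its local scope.
Step 2: return data finds the local variable data = 95.
Step 3: result = 95

The answer is 95.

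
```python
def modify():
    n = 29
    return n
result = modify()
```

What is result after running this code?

Step 1: modify() defines n = 29 in its local scope.
Step 2: return n finds the local variable n = 29.
Step 3: result = 29

The answer is 29.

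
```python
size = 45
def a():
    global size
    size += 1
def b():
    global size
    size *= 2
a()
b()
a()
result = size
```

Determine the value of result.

Step 1: size = 45.
Step 2: a(): size = 45 + 1 = 46.
Step 3: b(): size = 46 * 2 = 92.
Step 4: a(): size = 92 + 1 = 93

The answer is 93.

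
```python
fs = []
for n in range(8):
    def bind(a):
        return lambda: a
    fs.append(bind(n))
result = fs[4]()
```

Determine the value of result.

Step 1: bind(n) creates a new scope capturing a = n at call time.
Step 2: fs[4] = bind(4), so its lambda captures a = 4.
Step 3: result = 4 (closure factory fixes late binding)

The answer is 4.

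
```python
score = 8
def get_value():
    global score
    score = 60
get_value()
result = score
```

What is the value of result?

Step 1: score = 8 globally.
Step 2: get_value() declares global score and sets it to 60.
Step 3: After get_value(), global score = 60. result = 60

The answer is 60.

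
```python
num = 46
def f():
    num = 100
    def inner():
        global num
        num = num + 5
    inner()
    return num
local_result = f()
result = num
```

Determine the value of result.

Step 1: Global num = 46. f() creates local num = 100.
Step 2: inner() declares global num and adds 5: global num = 46 + 5 = 51.
Step 3: f() returns its local num = 100 (unaffected by inner).
Step 4: result = global num = 51

The answer is 51.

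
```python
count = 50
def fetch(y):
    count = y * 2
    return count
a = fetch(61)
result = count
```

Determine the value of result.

Step 1: Global count = 50.
Step 2: fetch(61) creates local count = 61 * 2 = 122.
Step 3: Global count unchanged because no global keyword. result = 50

The answer is 50.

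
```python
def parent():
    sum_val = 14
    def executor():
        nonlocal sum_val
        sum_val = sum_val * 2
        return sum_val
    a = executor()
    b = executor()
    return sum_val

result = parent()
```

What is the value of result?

Step 1: sum_val starts at 14.
Step 2: First executor(): sum_val = 14 * 2 = 28.
Step 3: Second executor(): sum_val = 28 * 2 = 56.
Step 4: result = 56

The answer is 56.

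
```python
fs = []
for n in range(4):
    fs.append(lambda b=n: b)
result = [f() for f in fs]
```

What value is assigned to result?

Step 1: Default arg b=n captures n at each iteration.
Step 2: Each lambda has its own default: 0, 1, ..., 3.
Step 3: result = [0, 1, 2, 3]

The answer is [0, 1, 2, 3].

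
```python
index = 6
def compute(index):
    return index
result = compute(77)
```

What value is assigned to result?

Step 1: Global index = 6.
Step 2: compute(77) takes parameter index = 77, which shadows the global.
Step 3: result = 77

The answer is 77.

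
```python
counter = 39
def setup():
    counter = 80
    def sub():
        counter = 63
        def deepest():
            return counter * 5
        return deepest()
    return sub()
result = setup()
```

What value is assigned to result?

Step 1: deepest() looks up counter through LEGB: not local, finds counter = 63 in enclosing sub().
Step 2: Returns 63 * 5 = 315.
Step 3: result = 315

The answer is 315.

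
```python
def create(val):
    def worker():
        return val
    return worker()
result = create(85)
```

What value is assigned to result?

Step 1: create(85) binds parameter val = 85.
Step 2: worker() looks up val in enclosing scope and finds the parameter val = 85.
Step 3: result = 85

The answer is 85.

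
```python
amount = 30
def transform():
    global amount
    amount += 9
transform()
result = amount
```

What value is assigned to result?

Step 1: amount = 30 globally.
Step 2: transform() modifies global amount: amount += 9 = 39.
Step 3: result = 39

The answer is 39.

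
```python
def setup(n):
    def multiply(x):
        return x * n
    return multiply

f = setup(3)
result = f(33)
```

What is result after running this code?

Step 1: setup(3) returns multiply closure with n = 3.
Step 2: f(33) computes 33 * 3 = 99.
Step 3: result = 99

The answer is 99.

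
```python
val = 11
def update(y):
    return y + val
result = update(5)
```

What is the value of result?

Step 1: val = 11 is defined globally.
Step 2: update(5) uses parameter y = 5 and looks up val from global scope = 11.
Step 3: result = 5 + 11 = 16

The answer is 16.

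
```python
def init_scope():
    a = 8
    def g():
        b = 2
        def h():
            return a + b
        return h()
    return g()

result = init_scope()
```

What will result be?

Step 1: init_scope() defines a = 8. g() defines b = 2.
Step 2: h() accesses both from enclosing scopes: a = 8, b = 2.
Step 3: result = 8 + 2 = 10

The answer is 10.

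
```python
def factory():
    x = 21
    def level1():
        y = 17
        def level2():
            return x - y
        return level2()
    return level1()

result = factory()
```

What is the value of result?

Step 1: x = 21 in factory. y = 17 in level1.
Step 2: level2() reads x = 21 and y = 17 from enclosing scopes.
Step 3: result = 21 - 17 = 4

The answer is 4.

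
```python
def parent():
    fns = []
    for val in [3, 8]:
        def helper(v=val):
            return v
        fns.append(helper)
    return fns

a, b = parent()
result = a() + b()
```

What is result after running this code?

Step 1: Default argument v=val captures val at each iteration.
Step 2: a() returns 3 (captured at first iteration), b() returns 8 (captured at second).
Step 3: result = 3 + 8 = 11

The answer is 11.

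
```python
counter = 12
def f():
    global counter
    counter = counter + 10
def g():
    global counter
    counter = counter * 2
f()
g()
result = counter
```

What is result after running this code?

Step 1: counter = 12.
Step 2: f() adds 10: counter = 12 + 10 = 22.
Step 3: g() doubles: counter = 22 * 2 = 44.
Step 4: result = 44

The answer is 44.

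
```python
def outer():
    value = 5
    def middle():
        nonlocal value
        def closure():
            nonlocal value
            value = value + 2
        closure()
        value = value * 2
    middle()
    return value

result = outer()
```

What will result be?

Step 1: value = 5.
Step 2: closure() adds 2: value = 5 + 2 = 7.
Step 3: middle() doubles: value = 7 * 2 = 14.
Step 4: result = 14

The answer is 14.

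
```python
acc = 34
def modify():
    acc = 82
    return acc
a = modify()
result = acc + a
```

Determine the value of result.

Step 1: Global acc = 34. modify() returns local acc = 82.
Step 2: a = 82. Global acc still = 34.
Step 3: result = 34 + 82 = 116

The answer is 116.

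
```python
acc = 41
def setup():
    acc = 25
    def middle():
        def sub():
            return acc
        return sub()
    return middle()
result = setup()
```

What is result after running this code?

Step 1: setup() defines acc = 25. middle() and sub() have no local acc.
Step 2: sub() checks local (none), enclosing middle() (none), enclosing setup() and finds acc = 25.
Step 3: result = 25

The answer is 25.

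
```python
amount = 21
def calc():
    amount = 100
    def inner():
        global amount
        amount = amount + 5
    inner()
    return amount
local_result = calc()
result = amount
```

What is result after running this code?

Step 1: Global amount = 21. calc() creates local amount = 100.
Step 2: inner() declares global amount and adds 5: global amount = 21 + 5 = 26.
Step 3: calc() returns its local amount = 100 (unaffected by inner).
Step 4: result = global amount = 26

The answer is 26.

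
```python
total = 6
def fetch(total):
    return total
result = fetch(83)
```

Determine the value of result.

Step 1: Global total = 6.
Step 2: fetch(83) takes parameter total = 83, which shadows the global.
Step 3: result = 83

The answer is 83.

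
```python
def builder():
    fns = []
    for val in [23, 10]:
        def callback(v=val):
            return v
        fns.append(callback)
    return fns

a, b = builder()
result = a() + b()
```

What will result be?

Step 1: Default argument v=val captures val at each iteration.
Step 2: a() returns 23 (captured at first iteration), b() returns 10 (captured at second).
Step 3: result = 23 + 10 = 33

The answer is 33.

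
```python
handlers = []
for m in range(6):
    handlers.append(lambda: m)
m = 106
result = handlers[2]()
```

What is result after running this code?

Step 1: Lambdas capture the variable m by reference, not by value.
Step 2: After the loop, m is reassigned to 106.
Step 3: handlers[2]() looks up the current m = 106. result = 106

The answer is 106.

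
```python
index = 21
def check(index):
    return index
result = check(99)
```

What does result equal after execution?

Step 1: Global index = 21.
Step 2: check(99) takes parameter index = 99, which shadows the global.
Step 3: result = 99

The answer is 99.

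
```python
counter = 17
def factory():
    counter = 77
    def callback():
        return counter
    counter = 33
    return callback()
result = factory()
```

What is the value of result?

Step 1: factory() sets counter = 77, then later counter = 33.
Step 2: callback() is called after counter is reassigned to 33. Closures capture variables by reference, not by value.
Step 3: result = 33

The answer is 33.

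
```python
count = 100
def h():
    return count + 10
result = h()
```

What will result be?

Step 1: count = 100 is defined globally.
Step 2: h() looks up count from global scope = 100, then computes 100 + 10 = 110.
Step 3: result = 110

The answer is 110.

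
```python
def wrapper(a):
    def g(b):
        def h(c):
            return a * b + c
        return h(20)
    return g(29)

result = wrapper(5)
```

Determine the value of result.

Step 1: a = 5, b = 29, c = 20.
Step 2: h() computes a * b + c = 5 * 29 + 20 = 165.
Step 3: result = 165

The answer is 165.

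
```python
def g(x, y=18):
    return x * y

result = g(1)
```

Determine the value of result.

Step 1: g(1) uses default y = 18.
Step 2: Returns 1 * 18 = 18.
Step 3: result = 18

The answer is 18.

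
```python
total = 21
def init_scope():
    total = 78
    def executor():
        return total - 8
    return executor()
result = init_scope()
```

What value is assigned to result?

Step 1: init_scope() shadows global total with total = 78.
Step 2: executor() finds total = 78 in enclosing scope, computes 78 - 8 = 70.
Step 3: result = 70

The answer is 70.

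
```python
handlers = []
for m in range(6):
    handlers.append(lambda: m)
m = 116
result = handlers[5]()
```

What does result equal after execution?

Step 1: Lambdas capture the variable m by reference, not by value.
Step 2: After the loop, m is reassigned to 116.
Step 3: handlers[5]() looks up the current m = 116. result = 116

The answer is 116.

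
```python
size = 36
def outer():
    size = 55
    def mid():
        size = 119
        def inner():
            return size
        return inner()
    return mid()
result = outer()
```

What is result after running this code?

Step 1: Three levels of shadowing: global 36, outer 55, mid 119.
Step 2: inner() finds size = 119 in enclosing mid() scope.
Step 3: result = 119

The answer is 119.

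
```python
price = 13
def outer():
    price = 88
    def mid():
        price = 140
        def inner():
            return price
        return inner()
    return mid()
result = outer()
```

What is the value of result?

Step 1: Three levels of shadowing: global 13, outer 88, mid 140.
Step 2: inner() finds price = 140 in enclosing mid() scope.
Step 3: result = 140

The answer is 140.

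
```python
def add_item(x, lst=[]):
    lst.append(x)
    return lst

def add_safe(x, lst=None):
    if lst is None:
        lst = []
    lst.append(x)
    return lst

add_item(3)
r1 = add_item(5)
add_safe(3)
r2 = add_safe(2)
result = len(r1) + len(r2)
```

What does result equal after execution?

Step 1: add_item shares mutable default: after 2 calls, lst = [3, 5], len = 2.
Step 2: add_safe creates fresh list each time: r2 = [2], len = 1.
Step 3: result = 2 + 1 = 3

The answer is 3.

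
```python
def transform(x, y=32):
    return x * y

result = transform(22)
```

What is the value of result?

Step 1: transform(22) uses default y = 32.
Step 2: Returns 22 * 32 = 704.
Step 3: result = 704

The answer is 704.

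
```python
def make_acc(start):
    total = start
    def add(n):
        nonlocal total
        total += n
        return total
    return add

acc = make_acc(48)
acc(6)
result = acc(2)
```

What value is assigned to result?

Step 1: make_acc(48) creates closure with total = 48.
Step 2: First acc(6): total = 48 + 6 = 54.
Step 3: Second acc(2): total = 54 + 2 = 56. result = 56

The answer is 56.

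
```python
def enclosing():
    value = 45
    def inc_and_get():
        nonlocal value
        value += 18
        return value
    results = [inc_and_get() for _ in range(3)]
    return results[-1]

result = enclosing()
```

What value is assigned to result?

Step 1: value = 45.
Step 2: Three calls to inc_and_get(), each adding 18.
Step 3: Last value = 45 + 18 * 3 = 99

The answer is 99.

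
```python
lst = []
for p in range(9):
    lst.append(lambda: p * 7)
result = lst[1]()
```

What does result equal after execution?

Step 1: All lambdas reference the same variable p (late binding).
Step 2: After the loop, p = 8. Every lambda returns p * 7.
Step 3: lst[1]() = 8 * 7 = 56

The answer is 56.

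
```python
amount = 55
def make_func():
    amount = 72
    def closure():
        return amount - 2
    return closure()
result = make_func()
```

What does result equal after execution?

Step 1: make_func() shadows global amount with amount = 72.
Step 2: closure() finds amount = 72 in enclosing scope, computes 72 - 2 = 70.
Step 3: result = 70

The answer is 70.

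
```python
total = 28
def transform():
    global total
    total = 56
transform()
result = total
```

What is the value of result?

Step 1: total = 28 globally.
Step 2: transform() declares global total and sets it to 56.
Step 3: After transform(), global total = 56. result = 56

The answer is 56.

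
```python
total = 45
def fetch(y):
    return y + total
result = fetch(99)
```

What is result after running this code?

Step 1: total = 45 is defined globally.
Step 2: fetch(99) uses parameter y = 99 and looks up total from global scope = 45.
Step 3: result = 99 + 45 = 144

The answer is 144.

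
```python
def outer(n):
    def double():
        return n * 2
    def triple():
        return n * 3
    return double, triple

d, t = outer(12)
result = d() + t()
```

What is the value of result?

Step 1: Both closures capture the same n = 12.
Step 2: d() = 12 * 2 = 24, t() = 12 * 3 = 36.
Step 3: result = 24 + 36 = 60

The answer is 60.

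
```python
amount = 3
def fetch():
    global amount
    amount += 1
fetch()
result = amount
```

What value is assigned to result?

Step 1: amount = 3 globally.
Step 2: fetch() modifies global amount: amount += 1 = 4.
Step 3: result = 4

The answer is 4.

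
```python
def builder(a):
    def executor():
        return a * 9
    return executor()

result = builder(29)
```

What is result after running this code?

Step 1: builder(29) binds parameter a = 29.
Step 2: executor() accesses a = 29 from enclosing scope.
Step 3: result = 29 * 9 = 261

The answer is 261.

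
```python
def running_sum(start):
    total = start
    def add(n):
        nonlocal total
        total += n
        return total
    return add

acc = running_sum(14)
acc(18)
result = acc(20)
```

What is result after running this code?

Step 1: running_sum(14) creates closure with total = 14.
Step 2: First acc(18): total = 14 + 18 = 32.
Step 3: Second acc(20): total = 32 + 20 = 52. result = 52

The answer is 52.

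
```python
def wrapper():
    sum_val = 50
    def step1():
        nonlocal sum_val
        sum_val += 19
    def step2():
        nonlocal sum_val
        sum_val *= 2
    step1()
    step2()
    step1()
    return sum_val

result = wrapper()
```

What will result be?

Step 1: sum_val = 50.
Step 2: step1(): sum_val = 50 + 19 = 69.
Step 3: step2(): sum_val = 69 * 2 = 138.
Step 4: step1(): sum_val = 138 + 19 = 157. result = 157

The answer is 157.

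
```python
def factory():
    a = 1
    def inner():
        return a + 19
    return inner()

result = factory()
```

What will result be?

Step 1: factory() defines a = 1.
Step 2: inner() reads a = 1 from enclosing scope, returns 1 + 19 = 20.
Step 3: result = 20

The answer is 20.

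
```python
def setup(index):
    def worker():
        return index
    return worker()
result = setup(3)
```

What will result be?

Step 1: setup(3) binds parameter index = 3.
Step 2: worker() looks up index in enclosing scope and finds the parameter index = 3.
Step 3: result = 3

The answer is 3.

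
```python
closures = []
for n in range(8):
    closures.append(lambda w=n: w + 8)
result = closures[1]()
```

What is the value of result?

Step 1: Default argument w=n captures n's value at definition time.
Step 2: closures[1] was defined when n = 1, so w defaults to 1.
Step 3: result = 1 + 8 = 9 (default arg fixes the late binding issue)

The answer is 9.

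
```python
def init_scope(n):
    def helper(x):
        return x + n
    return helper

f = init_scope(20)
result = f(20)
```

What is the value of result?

Step 1: init_scope(20) creates a closure that captures n = 20.
Step 2: f(20) calls the closure with x = 20, returning 20 + 20 = 40.
Step 3: result = 40

The answer is 40.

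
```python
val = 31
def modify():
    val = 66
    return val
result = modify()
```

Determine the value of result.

Step 1: Global val = 31.
Step 2: modify() creates local val = 66, shadowing the global.
Step 3: Returns local val = 66. result = 66

The answer is 66.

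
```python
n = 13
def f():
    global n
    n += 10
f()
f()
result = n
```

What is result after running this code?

Step 1: n = 13.
Step 2: First f(): n = 13 + 10 = 23.
Step 3: Second f(): n = 23 + 10 = 33. result = 33

The answer is 33.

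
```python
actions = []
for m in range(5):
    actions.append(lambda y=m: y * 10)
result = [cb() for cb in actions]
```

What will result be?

Step 1: Default arg y=m captures m at each iteration.
Step 2: actions[k] has y defaulting to k, returns k * 10.
Step 3: result = [0, 10, 20, 30, 40]

The answer is [0, 10, 20, 30, 40].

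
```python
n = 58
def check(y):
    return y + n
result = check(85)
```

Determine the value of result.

Step 1: n = 58 is defined globally.
Step 2: check(85) uses parameter y = 85 and looks up n from global scope = 58.
Step 3: result = 85 + 58 = 143

The answer is 143.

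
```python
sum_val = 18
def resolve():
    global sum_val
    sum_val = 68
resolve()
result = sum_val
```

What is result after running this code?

Step 1: sum_val = 18 globally.
Step 2: resolve() declares global sum_val and sets it to 68.
Step 3: After resolve(), global sum_val = 68. result = 68

The answer is 68.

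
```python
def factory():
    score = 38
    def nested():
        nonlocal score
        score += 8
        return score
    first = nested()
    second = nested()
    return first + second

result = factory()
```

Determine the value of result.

Step 1: score starts at 38.
Step 2: First call: score = 38 + 8 = 46, returns 46.
Step 3: Second call: score = 46 + 8 = 54, returns 54.
Step 4: result = 46 + 54 = 100

The answer is 100.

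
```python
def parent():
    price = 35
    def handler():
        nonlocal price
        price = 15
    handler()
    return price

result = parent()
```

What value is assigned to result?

Step 1: parent() sets price = 35.
Step 2: handler() uses nonlocal to reassign price = 15.
Step 3: result = 15

The answer is 15.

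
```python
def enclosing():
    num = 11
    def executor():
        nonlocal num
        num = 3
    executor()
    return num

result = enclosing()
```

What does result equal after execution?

Step 1: enclosing() sets num = 11.
Step 2: executor() uses nonlocal to reassign num = 3.
Step 3: result = 3

The answer is 3.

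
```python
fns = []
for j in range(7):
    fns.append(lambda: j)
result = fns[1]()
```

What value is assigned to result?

Step 1: The loop creates 7 lambdas, all referencing the same variable j.
Step 2: After the loop, j = 6 (final value).
Step 3: fns[1]() looks up j at call time and finds 6. This is the late binding gotcha. result = 6

The answer is 6.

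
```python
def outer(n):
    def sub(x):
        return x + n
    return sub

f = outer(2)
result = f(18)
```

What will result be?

Step 1: outer(2) creates a closure that captures n = 2.
Step 2: f(18) calls the closure with x = 18, returning 18 + 2 = 20.
Step 3: result = 20

The answer is 20.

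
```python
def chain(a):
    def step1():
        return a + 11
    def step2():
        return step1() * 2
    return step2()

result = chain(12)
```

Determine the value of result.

Step 1: chain(12) captures a = 12.
Step 2: step2() calls step1() which returns 12 + 11 = 23.
Step 3: step2() returns 23 * 2 = 46

The answer is 46.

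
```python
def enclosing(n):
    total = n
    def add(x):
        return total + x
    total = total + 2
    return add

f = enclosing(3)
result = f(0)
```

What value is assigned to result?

Step 1: enclosing(3) sets total = 3, then total = 3 + 2 = 5.
Step 2: Closures capture by reference, so add sees total = 5.
Step 3: f(0) returns 5 + 0 = 5

The answer is 5.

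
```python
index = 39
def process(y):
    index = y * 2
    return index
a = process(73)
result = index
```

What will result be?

Step 1: Global index = 39.
Step 2: process(73) creates local index = 73 * 2 = 146.
Step 3: Global index unchanged because no global keyword. result = 39

The answer is 39.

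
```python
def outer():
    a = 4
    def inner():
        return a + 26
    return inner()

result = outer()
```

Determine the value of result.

Step 1: outer() defines a = 4.
Step 2: inner() reads a = 4 from enclosing scope, returns 4 + 26 = 30.
Step 3: result = 30

The answer is 30.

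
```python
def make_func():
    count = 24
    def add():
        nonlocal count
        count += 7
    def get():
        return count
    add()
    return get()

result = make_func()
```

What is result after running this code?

Step 1: count = 24. add() modifies it via nonlocal, get() reads it.
Step 2: add() makes count = 24 + 7 = 31.
Step 3: get() returns 31. result = 31

The answer is 31.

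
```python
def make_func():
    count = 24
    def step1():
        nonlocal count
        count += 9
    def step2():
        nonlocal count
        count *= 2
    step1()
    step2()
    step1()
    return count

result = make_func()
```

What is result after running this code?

Step 1: count = 24.
Step 2: step1(): count = 24 + 9 = 33.
Step 3: step2(): count = 33 * 2 = 66.
Step 4: step1(): count = 66 + 9 = 75. result = 75

The answer is 75.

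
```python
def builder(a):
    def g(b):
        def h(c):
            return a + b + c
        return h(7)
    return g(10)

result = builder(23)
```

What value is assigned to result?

Step 1: a = 23, b = 10, c = 7 across three nested scopes.
Step 2: h() accesses all three via LEGB rule.
Step 3: result = 23 + 10 + 7 = 40

The answer is 40.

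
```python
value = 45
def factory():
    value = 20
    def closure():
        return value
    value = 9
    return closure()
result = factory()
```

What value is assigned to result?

Step 1: factory() sets value = 20, then later value = 9.
Step 2: closure() is called after value is reassigned to 9. Closures capture variables by reference, not by value.
Step 3: result = 9

The answer is 9.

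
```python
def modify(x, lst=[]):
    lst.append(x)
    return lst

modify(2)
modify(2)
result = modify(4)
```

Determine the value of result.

Step 1: Mutable default argument gotcha! The list [] is created once.
Step 2: Each call appends to the SAME list: [2], [2, 2], [2, 2, 4].
Step 3: result = [2, 2, 4]

The answer is [2, 2, 4].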